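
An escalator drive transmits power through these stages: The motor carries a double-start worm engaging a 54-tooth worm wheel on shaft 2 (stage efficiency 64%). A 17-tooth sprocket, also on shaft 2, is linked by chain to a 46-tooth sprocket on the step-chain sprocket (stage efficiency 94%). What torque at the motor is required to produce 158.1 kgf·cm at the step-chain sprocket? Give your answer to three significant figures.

3.60 kgf·cm

Overall ratio R = 27 × 2.7059 = 73.059; overall efficiency η = 0.64 × 0.94 = 0.6016.
Input torque = output torque / (R × η) = 158.1 / (73.059 × 0.6016) = 3.5971 kgf·cm.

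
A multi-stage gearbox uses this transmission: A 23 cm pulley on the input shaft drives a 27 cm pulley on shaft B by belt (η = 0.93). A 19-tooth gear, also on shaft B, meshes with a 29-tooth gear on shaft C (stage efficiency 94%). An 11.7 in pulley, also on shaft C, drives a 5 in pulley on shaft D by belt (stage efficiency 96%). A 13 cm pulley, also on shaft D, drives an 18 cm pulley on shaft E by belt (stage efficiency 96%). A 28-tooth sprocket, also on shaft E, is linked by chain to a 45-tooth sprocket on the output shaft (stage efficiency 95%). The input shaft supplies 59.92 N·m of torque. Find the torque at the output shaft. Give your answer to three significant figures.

78.1 N·m

Belt: ratio = 27/23 = 1.1739; torque at shaft B = 59.92 × 1.1739 × 0.93 = 65.417 N·m.
Gear mesh: ratio = 29/19 = 1.5263; torque at shaft C = 65.417 × 1.5263 × 0.94 = 93.856 N·m.
Belt: ratio = 5/11.7 = 0.42735; torque at shaft D = 93.856 × 0.42735 × 0.96 = 38.505 N·m.
Belt: ratio = 18/13 = 1.3846; torque at shaft E = 38.505 × 1.3846 × 0.96 = 51.182 N·m.
Chain: ratio = 45/28 = 1.6071; torque at the output shaft = 51.182 × 1.6071 × 0.95 = 78.144 N·m.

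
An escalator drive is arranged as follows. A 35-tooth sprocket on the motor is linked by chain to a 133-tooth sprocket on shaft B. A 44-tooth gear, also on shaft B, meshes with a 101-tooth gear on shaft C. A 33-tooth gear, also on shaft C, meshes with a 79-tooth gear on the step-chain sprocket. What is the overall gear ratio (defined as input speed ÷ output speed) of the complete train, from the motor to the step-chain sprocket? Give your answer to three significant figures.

Each stage contributes driven/driver: chain 133/35 = 3.8, gear mesh 101/44 = 2.2955, gear mesh 79/33 = 2.3939.
Overall: 3.8 × 2.2955 × 2.3939 = 20.882.

20.9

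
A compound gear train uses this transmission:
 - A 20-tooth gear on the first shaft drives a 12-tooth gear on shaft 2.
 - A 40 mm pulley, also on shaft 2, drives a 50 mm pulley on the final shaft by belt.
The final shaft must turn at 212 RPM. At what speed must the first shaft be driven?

Overall ratio R = 0.6 × 1.25 = 0.75.
Required input speed = output speed × R = 212 × 0.75 = 159 RPM.

159 RPM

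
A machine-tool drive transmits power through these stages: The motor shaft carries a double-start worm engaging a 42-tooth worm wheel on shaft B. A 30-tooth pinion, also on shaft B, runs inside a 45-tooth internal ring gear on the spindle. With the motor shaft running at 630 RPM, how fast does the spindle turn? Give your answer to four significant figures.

20.00 RPM

Worm: ratio = 42/2 = 21, so shaft B turns at 630 / 21 = 30 RPM.
Internal gear: ratio = 45/30 = 1.5, so the spindle turns at 30 / 1.5 = 20 RPM.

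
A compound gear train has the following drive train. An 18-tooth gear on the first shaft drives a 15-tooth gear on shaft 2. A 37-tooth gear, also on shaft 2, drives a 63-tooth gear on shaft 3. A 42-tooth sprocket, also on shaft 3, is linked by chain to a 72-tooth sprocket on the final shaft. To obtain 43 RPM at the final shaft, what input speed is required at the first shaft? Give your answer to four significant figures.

104.6 RPM

Overall ratio R = 0.83333 × 1.7027 × 1.7143 = 2.4324.
Required input speed = output speed × R = 43 × 2.4324 = 104.59 RPM.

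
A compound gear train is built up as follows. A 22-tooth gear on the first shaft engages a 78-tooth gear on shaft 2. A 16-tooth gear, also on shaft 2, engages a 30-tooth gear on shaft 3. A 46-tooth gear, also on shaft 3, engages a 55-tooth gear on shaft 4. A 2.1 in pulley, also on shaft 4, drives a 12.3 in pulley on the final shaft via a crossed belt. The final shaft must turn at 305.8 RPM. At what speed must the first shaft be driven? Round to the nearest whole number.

14236 RPM

Overall ratio R = 3.5455 × 1.875 × 1.1957 × 5.8571 = 46.555.
Required input speed = output speed × R = 305.8 × 46.555 = 14236 RPM.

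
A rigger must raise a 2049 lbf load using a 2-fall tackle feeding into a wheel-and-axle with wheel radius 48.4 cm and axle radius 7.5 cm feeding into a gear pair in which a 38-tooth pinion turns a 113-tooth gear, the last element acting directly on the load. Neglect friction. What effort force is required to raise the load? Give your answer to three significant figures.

Block-and-tackle MA = number of supporting rope parts = 2.
Wheel-and-axle MA = R/r = 48.4/7.5 = 6.4533.
Gear pair MA = 113/38 = 2.9737.
Combined ideal MA = 2 × 6.4533 × 2.9737 = 38.38.
Effort = load / MA = 2049 / 38.38 = 53.387 lbf.

53.4 lbf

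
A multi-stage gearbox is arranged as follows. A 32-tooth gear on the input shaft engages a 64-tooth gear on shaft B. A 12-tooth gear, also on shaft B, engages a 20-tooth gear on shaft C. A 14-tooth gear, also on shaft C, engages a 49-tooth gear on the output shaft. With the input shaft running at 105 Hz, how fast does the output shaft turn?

9 Hz

the input shaft → shaft B (gear mesh, 64/32): 105 ÷ 2 = 52.5 Hz
shaft B → shaft C (gear mesh, 20/12): 52.5 ÷ 1.6667 = 31.5 Hz
shaft C → the output shaft (gear mesh, 49/14): 31.5 ÷ 3.5 = 9 Hz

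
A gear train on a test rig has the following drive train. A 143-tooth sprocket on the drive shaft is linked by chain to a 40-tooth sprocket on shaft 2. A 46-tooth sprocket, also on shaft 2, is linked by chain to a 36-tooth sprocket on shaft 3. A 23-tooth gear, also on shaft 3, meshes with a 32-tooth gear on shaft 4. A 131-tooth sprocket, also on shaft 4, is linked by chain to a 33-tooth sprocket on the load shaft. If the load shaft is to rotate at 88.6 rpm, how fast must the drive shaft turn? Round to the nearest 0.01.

Overall ratio R = 0.27972 × 0.78261 × 1.3913 × 0.25191 = 0.076724.
Required input speed = output speed × R = 88.6 × 0.076724 = 6.7978 rpm.

6.80 rpm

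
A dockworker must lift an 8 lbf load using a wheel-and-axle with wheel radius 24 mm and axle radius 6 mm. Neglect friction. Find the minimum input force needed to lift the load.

Wheel-and-axle MA = R/r = 24/6 = 4.
Effort = load / MA = 8 / 4 = 2 lbf.

2 lbf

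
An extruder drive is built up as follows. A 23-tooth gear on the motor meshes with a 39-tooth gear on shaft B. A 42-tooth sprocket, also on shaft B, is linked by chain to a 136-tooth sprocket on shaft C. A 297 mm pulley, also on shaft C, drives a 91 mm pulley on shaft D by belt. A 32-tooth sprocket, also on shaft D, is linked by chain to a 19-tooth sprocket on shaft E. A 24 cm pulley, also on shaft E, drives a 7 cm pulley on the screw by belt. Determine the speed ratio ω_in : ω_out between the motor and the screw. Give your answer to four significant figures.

Each stage contributes driven/driver: gear mesh 39/23 = 1.6957, chain 136/42 = 3.2381, belt 91/297 = 0.3064, chain 19/32 = 0.59375, belt 7/24 = 0.29167.
Overall: 1.6957 × 3.2381 × 0.3064 × 0.59375 × 0.29167 = 0.29134.

0.2913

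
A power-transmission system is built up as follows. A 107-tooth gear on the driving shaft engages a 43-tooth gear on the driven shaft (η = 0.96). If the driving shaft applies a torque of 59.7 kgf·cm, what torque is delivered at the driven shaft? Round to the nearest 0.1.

23.0 kgf·cm

Gear mesh: ratio = 43/107 = 0.40187; torque at the driven shaft = 59.7 × 0.40187 × 0.96 = 23.032 kgf·cm.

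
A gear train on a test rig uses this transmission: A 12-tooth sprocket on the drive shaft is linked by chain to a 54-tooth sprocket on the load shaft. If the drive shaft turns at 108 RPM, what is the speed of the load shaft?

24 RPM

Chain: ratio = 54/12 = 4.5, so the load shaft turns at 108 / 4.5 = 24 RPM.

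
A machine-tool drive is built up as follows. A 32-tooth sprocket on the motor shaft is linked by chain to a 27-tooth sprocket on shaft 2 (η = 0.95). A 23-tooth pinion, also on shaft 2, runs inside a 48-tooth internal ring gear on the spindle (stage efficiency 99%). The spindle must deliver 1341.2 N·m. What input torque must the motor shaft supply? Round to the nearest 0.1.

Overall ratio R = 0.84375 × 2.087 = 1.7609; overall efficiency η = 0.95 × 0.99 = 0.9405.
Input torque = output torque / (R × η) = 1341.2 / (1.7609 × 0.9405) = 809.86 N·m.

809.9 N·m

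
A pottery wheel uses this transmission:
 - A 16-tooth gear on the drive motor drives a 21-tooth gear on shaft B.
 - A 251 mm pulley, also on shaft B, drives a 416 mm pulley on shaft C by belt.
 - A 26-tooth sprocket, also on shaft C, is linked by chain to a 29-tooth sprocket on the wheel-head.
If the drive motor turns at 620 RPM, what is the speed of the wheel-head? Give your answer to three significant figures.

256 RPM

Gear mesh: ratio = 21/16 = 1.3125, so shaft B turns at 620 / 1.3125 = 472.38 RPM.
Belt: ratio = 416/251 = 1.6574, so shaft C turns at 472.38 / 1.6574 = 285.02 RPM.
Chain: ratio = 29/26 = 1.1154, so the wheel-head turns at 285.02 / 1.1154 = 255.53 RPM.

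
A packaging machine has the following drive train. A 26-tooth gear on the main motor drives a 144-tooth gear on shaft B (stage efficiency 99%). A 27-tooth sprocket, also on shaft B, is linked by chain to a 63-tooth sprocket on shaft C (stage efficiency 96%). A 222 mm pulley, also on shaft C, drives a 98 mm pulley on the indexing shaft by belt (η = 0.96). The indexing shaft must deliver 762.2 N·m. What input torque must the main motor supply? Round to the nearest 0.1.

Overall ratio R = 5.5385 × 2.3333 × 0.44144 = 5.7048; overall efficiency η = 0.99 × 0.96 × 0.96 = 0.9124.
Input torque = output torque / (R × η) = 762.2 / (5.7048 × 0.9124) = 146.44 N·m.

146.4 N·m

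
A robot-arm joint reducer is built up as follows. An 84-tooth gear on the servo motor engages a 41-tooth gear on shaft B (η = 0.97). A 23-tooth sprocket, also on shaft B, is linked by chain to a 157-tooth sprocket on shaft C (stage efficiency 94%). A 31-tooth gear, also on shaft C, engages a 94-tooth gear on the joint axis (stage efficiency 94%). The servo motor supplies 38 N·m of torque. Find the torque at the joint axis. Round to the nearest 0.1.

gear mesh 41/84 = 0.4881 → τ = 38·0.4881·0.97 = 17.991 N·m
chain 157/23 = 6.8261 → τ = 17.991·6.8261·0.94 = 115.44 N·m
gear mesh 94/31 = 3.0323 → τ = 115.44·3.0323·0.94 = 329.04 N·m

329.0 N·m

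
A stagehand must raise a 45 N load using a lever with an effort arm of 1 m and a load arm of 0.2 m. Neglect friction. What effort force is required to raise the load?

Lever MA = effort arm / load arm = 1/0.2 = 5.
Effort = load / MA = 45 / 5 = 9 N.

9 N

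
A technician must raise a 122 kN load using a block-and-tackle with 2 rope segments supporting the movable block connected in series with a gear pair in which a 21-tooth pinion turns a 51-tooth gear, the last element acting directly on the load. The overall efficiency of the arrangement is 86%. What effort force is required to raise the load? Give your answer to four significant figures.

29.21 kN

Block-and-tackle MA = number of supporting rope parts = 2.
Gear pair MA = 51/21 = 2.4286.
Combined ideal MA = 2 × 2.4286 = 4.8571.
Actual MA = 4.8571 × 0.86 = 4.1771.
Effort = load / actual MA = 122 / 4.1771 = 29.207 kN.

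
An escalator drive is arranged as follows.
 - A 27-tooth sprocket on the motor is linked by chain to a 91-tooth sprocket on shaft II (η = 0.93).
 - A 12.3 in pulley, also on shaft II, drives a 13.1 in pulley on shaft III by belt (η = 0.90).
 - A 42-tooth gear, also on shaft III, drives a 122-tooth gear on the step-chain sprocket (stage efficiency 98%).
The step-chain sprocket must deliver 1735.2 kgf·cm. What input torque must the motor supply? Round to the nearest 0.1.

Overall ratio R = 3.3704 × 1.065 × 2.9048 = 10.427; overall efficiency η = 0.93 × 0.90 × 0.98 = 0.8203.
Input torque = output torque / (R × η) = 1735.2 / (10.427 × 0.8203) = 202.88 kgf·cm.

202.9 kgf·cm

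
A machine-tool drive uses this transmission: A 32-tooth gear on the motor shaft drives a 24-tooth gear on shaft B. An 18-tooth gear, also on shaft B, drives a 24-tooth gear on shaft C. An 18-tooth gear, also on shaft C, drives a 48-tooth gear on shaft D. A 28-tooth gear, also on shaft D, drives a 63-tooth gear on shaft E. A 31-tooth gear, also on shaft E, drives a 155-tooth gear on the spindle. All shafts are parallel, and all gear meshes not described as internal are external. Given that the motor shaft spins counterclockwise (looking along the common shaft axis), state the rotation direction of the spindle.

clockwise

the motor shaft → shaft B: external mesh, 1 reversal → CW.
shaft B → shaft C: external mesh, 1 reversal → CCW.
shaft C → shaft D: external mesh, 1 reversal → CW.
shaft D → shaft E: external mesh, 1 reversal → CCW.
shaft E → the spindle: external mesh, 1 reversal → CW.
5 reversals in total — an odd number — so the spindle turns opposite to the motor shaft.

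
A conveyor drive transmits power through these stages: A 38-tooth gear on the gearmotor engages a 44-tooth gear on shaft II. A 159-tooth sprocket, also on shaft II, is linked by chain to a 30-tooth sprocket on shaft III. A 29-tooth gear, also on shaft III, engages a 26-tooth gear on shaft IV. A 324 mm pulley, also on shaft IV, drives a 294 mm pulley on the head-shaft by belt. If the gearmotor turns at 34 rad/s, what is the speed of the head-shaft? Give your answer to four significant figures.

191.3 rad/s

the gearmotor → shaft II (gear mesh, 44/38): 34 ÷ 1.1579 = 29.364 rad/s
shaft II → shaft III (chain, 30/159): 29.364 ÷ 0.18868 = 155.63 rad/s
shaft III → shaft IV (gear mesh, 26/29): 155.63 ÷ 0.89655 = 173.58 rad/s
shaft IV → the head-shaft (belt, 294/324): 173.58 ÷ 0.90741 = 191.3 rad/s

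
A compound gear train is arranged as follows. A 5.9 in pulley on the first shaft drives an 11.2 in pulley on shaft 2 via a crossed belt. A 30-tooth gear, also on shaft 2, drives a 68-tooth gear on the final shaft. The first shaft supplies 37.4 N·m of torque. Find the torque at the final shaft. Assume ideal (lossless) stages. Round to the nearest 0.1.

160.9 N·m

Belt: ratio = 11.2/5.9 = 1.8983; torque at shaft 2 = 37.4 × 1.8983 = 70.997 N·m.
Gear mesh: ratio = 68/30 = 2.2667; torque at the final shaft = 70.997 × 2.2667 = 160.93 N·m.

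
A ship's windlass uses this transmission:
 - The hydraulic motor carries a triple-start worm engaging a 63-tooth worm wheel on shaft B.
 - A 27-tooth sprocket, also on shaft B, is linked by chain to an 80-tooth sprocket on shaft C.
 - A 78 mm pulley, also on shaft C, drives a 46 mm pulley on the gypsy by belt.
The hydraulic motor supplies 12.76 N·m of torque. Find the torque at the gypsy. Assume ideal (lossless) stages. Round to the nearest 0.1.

468.2 N·m

worm 63/3 = 21 → τ = 12.76·21 = 267.96 N·m
chain 80/27 = 2.963 → τ = 267.96·2.963 = 793.96 N·m
belt 46/78 = 0.58974 → τ = 793.96·0.58974 = 468.23 N·m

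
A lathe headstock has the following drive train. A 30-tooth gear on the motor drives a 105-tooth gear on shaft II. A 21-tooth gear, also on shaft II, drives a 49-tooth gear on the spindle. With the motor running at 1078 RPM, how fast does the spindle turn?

132 RPM

the motor → shaft II (gear mesh, 105/30): 1078 ÷ 3.5 = 308 RPM
shaft II → the spindle (gear mesh, 49/21): 308 ÷ 2.3333 = 132 RPM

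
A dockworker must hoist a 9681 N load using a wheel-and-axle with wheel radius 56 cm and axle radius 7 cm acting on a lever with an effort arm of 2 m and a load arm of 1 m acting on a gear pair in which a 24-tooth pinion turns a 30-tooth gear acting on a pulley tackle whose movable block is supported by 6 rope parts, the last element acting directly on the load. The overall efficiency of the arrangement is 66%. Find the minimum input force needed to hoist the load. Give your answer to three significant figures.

Wheel-and-axle MA = R/r = 56/7 = 8.
Lever MA = effort arm / load arm = 2/1 = 2.
Gear pair MA = 30/24 = 1.25.
Block-and-tackle MA = number of supporting rope parts = 6.
Combined ideal MA = 8 × 2 × 1.25 × 6 = 120.
Actual MA = 120 × 0.66 = 79.2.
Effort = load / actual MA = 9681 / 79.2 = 122.23 N.

122 N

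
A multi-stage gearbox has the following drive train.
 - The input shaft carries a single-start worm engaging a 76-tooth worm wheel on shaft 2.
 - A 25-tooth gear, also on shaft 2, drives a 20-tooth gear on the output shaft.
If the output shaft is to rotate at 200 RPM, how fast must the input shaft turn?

12160 RPM

Overall ratio R = 76 × 0.8 = 60.8.
Required input speed = output speed × R = 200 × 60.8 = 12160 RPM.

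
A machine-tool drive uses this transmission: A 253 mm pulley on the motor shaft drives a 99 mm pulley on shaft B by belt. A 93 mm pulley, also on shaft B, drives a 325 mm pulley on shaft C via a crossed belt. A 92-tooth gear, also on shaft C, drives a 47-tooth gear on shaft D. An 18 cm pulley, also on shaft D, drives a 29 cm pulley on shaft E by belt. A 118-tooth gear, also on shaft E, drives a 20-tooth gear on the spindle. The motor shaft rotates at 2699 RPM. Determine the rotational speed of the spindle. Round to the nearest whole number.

the motor shaft → shaft B (belt, 99/253): 2699 ÷ 0.3913 = 6897.4 RPM
shaft B → shaft C (belt, 325/93): 6897.4 ÷ 3.4946 = 1973.7 RPM
shaft C → shaft D (gear mesh, 47/92): 1973.7 ÷ 0.51087 = 3863.5 RPM
shaft D → shaft E (belt, 29/18): 3863.5 ÷ 1.6111 = 2398 RPM
shaft E → the spindle (gear mesh, 20/118): 2398 ÷ 0.16949 = 14148 RPM

14148 RPM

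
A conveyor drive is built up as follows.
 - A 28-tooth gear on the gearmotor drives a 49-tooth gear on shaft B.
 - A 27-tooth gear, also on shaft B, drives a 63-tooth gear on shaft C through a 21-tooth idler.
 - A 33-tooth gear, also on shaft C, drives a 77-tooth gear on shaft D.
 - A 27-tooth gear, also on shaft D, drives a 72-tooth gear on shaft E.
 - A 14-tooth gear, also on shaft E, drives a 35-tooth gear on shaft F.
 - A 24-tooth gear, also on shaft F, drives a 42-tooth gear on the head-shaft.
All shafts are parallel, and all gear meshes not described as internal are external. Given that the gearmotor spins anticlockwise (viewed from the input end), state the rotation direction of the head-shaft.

clockwise

the gearmotor → shaft B: external mesh, 1 reversal → CW.
shaft B → shaft C: driver → idler → driven is 2 external meshes, 2 reversals → CW.
shaft C → shaft D: external mesh, 1 reversal → CCW.
shaft D → shaft E: external mesh, 1 reversal → CW.
shaft E → shaft F: external mesh, 1 reversal → CCW.
shaft F → the head-shaft: external mesh, 1 reversal → CW.
7 reversals in total — an odd number — so the head-shaft turns opposite to the gearmotor.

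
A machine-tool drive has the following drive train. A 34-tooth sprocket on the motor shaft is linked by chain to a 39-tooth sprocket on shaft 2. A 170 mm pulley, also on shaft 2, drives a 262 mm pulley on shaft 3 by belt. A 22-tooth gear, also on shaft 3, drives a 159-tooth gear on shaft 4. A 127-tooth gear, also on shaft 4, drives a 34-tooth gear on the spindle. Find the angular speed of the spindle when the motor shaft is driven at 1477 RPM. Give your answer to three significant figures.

432 RPM

chain 39/34 = 1.1471 → 1477/1.1471 = 1287.6 RPM
belt 262/170 = 1.5412 → 1287.6/1.5412 = 835.49 RPM
gear mesh 159/22 = 7.2273 → 835.49/7.2273 = 115.6 RPM
gear mesh 34/127 = 0.26772 → 115.6/0.26772 = 431.81 RPM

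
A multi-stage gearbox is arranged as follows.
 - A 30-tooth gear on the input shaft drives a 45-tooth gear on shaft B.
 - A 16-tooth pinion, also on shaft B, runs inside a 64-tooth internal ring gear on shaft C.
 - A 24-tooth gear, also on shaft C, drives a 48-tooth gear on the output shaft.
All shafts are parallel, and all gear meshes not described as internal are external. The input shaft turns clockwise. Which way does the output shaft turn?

the input shaft → shaft B: external mesh, 1 reversal → CCW.
shaft B → shaft C: internal mesh, same direction → CCW.
shaft C → the output shaft: external mesh, 1 reversal → CW.
2 reversals in total — an even number — so the output shaft turns the same way as the input shaft.

clockwise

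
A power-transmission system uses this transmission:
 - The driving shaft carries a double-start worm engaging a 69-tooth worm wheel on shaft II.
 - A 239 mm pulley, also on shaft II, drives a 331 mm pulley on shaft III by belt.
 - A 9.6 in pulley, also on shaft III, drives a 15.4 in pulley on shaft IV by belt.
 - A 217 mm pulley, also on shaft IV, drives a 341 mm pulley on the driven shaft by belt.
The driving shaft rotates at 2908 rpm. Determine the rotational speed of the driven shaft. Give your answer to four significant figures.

the driving shaft → shaft II (worm, 69/2): 2908 ÷ 34.5 = 84.29 rpm
shaft II → shaft III (belt, 331/239): 84.29 ÷ 1.3849 = 60.862 rpm
shaft III → shaft IV (belt, 15.4/9.6): 60.862 ÷ 1.6042 = 37.94 rpm
shaft IV → the driven shaft (belt, 341/217): 37.94 ÷ 1.5714 = 24.144 rpm

24.14 rpm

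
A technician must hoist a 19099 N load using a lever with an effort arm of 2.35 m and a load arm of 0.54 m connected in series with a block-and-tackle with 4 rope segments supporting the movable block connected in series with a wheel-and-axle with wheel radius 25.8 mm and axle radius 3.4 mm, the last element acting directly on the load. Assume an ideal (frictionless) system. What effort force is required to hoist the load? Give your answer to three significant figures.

Lever MA = effort arm / load arm = 2.35/0.54 = 4.3519.
Block-and-tackle MA = number of supporting rope parts = 4.
Wheel-and-axle MA = R/r = 25.8/3.4 = 7.5882.
Combined ideal MA = 4.3519 × 4 × 7.5882 = 132.09.
Effort = load / MA = 19099 / 132.09 = 144.59 N.

145 N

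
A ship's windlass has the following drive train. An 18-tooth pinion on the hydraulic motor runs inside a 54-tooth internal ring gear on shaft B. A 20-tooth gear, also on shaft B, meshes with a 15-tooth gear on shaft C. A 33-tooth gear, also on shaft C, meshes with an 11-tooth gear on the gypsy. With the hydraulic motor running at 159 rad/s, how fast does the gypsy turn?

212 rad/s

Internal gear: ratio = 54/18 = 3, so shaft B turns at 159 / 3 = 53 rad/s.
Gear mesh: ratio = 15/20 = 0.75, so shaft C turns at 53 / 0.75 = 70.667 rad/s.
Gear mesh: ratio = 11/33 = 0.33333, so the gypsy turns at 70.667 / 0.33333 = 212 rad/s.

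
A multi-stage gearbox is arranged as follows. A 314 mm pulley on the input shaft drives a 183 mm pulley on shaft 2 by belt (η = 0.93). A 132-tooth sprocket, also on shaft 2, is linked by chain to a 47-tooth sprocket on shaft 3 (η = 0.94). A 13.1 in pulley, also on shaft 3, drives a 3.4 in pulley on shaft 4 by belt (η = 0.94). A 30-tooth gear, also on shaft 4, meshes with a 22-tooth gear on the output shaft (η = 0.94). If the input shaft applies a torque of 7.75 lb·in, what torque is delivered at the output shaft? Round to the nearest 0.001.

belt 183/314 = 0.5828 → τ = 7.75·0.5828·0.93 = 4.2005 lb·in
chain 47/132 = 0.35606 → τ = 4.2005·0.35606·0.94 = 1.4059 lb·in
belt 3.4/13.1 = 0.25954 → τ = 1.4059·0.25954·0.94 = 0.343 lb·in
gear mesh 22/30 = 0.73333 → τ = 0.343·0.73333·0.94 = 0.23644 lb·in

0.236 lb·in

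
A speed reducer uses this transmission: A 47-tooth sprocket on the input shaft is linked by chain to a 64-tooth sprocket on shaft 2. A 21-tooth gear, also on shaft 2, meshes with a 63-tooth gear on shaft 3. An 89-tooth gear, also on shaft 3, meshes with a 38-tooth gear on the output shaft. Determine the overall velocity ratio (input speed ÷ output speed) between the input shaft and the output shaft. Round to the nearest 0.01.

Each stage contributes driven/driver: chain 64/47 = 1.3617, gear mesh 63/21 = 3, gear mesh 38/89 = 0.42697.
Overall: 1.3617 × 3 × 0.42697 = 1.7442.

1.74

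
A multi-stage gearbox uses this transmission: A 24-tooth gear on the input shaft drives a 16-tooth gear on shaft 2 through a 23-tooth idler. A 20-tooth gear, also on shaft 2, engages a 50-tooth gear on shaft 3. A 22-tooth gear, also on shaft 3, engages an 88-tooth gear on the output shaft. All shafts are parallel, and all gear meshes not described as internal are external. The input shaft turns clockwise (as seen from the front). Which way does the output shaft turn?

clockwise

the input shaft → shaft 2: driver → idler → driven is 2 external meshes, 2 reversals → CW.
shaft 2 → shaft 3: external mesh, 1 reversal → CCW.
shaft 3 → the output shaft: external mesh, 1 reversal → CW.
4 reversals in total — an even number — so the output shaft turns the same way as the input shaft.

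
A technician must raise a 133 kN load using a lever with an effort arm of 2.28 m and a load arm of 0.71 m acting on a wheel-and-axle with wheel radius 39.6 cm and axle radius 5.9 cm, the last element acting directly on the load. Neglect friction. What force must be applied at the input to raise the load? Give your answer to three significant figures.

6.17 kN

Lever MA = effort arm / load arm = 2.28/0.71 = 3.2113.
Wheel-and-axle MA = R/r = 39.6/5.9 = 6.7119.
Combined ideal MA = 3.2113 × 6.7119 = 21.554.
Effort = load / MA = 133 / 21.554 = 6.1707 kN.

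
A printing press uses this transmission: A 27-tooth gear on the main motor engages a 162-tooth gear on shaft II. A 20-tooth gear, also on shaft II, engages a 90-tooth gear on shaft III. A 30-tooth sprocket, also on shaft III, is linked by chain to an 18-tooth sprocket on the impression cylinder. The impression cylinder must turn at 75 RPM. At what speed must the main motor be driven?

Overall ratio R = 6 × 4.5 × 0.6 = 16.2.
Required input speed = output speed × R = 75 × 16.2 = 1215 RPM.

1215 RPM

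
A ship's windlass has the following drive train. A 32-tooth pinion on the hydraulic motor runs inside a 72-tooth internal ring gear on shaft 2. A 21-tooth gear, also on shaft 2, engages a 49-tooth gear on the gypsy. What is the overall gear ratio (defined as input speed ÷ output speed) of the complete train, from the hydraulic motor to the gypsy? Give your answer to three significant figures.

Each stage contributes driven/driver: internal gear 72/32 = 2.25, gear mesh 49/21 = 2.3333.
Overall: 2.25 × 2.3333 = 5.25.

5.25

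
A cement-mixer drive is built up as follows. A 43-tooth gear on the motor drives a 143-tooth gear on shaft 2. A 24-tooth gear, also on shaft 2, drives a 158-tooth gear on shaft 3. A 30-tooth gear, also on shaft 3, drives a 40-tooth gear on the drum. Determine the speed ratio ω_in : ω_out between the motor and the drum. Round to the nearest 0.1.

29.2

Each stage contributes driven/driver: gear mesh 143/43 = 3.3256, gear mesh 158/24 = 6.5833, gear mesh 40/30 = 1.3333.
Overall: 3.3256 × 6.5833 × 1.3333 = 29.191.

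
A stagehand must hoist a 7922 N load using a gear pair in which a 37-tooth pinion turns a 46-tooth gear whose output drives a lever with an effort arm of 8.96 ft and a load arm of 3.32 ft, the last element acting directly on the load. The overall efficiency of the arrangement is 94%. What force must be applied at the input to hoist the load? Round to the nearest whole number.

2512 N

Gear pair MA = 46/37 = 1.2432.
Lever MA = effort arm / load arm = 8.96/3.32 = 2.6988.
Combined ideal MA = 1.2432 × 2.6988 = 3.3553.
Actual MA = 3.3553 × 0.94 = 3.1539.
Effort = load / actual MA = 7922 / 3.1539 = 2511.8 N.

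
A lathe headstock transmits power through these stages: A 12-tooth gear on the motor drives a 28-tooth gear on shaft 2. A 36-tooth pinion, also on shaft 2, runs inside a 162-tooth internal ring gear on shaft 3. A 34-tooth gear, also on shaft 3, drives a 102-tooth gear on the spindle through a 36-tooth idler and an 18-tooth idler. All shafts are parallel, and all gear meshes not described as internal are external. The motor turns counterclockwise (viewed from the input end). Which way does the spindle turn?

the motor → shaft 2: external mesh, 1 reversal → CW.
shaft 2 → shaft 3: internal mesh, same direction → CW.
shaft 3 → the spindle: driver → idler → idler → driven is 3 external meshes, 3 reversals → CCW.
4 reversals in total — an even number — so the spindle turns the same way as the motor.

counterclockwise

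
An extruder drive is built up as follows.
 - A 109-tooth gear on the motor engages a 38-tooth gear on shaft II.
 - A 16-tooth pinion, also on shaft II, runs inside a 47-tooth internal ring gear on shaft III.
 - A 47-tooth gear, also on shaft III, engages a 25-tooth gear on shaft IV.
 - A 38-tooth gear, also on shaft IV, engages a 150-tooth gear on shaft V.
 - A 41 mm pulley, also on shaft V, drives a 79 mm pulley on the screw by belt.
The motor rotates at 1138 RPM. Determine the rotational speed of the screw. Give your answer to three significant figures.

275 RPM

the motor → shaft II (gear mesh, 38/109): 1138 ÷ 0.34862 = 3264.3 RPM
shaft II → shaft III (internal gear, 47/16): 3264.3 ÷ 2.9375 = 1111.2 RPM
shaft III → shaft IV (gear mesh, 25/47): 1111.2 ÷ 0.53191 = 2089.1 RPM
shaft IV → shaft V (gear mesh, 150/38): 2089.1 ÷ 3.9474 = 529.25 RPM
shaft V → the screw (belt, 79/41): 529.25 ÷ 1.9268 = 274.67 RPM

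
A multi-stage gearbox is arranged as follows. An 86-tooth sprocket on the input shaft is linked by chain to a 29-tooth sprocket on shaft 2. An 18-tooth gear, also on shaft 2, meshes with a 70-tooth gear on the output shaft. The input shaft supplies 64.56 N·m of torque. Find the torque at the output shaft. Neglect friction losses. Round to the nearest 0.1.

84.7 N·m

chain 29/86 = 0.33721 → τ = 64.56·0.33721 = 21.77 N·m
gear mesh 70/18 = 3.8889 → τ = 21.77·3.8889 = 84.662 N·m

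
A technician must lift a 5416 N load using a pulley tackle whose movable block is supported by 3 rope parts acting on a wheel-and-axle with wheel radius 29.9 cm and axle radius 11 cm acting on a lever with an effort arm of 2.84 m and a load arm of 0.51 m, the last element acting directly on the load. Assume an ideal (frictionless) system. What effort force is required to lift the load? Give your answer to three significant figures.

Block-and-tackle MA = number of supporting rope parts = 3.
Wheel-and-axle MA = R/r = 29.9/11 = 2.7182.
Lever MA = effort arm / load arm = 2.84/0.51 = 5.5686.
Combined ideal MA = 3 × 2.7182 × 5.5686 = 45.41.
Effort = load / MA = 5416 / 45.41 = 119.27 N.

119 N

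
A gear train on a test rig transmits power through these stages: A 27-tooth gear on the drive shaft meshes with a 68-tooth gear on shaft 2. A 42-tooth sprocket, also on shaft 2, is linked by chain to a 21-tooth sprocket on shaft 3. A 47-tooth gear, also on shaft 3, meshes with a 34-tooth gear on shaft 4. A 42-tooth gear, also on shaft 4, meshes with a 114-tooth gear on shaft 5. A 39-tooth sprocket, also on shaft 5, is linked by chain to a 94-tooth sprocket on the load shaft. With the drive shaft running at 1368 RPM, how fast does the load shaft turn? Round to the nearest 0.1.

229.5 RPM

gear mesh 68/27 = 2.5185 → 1368/2.5185 = 543.18 RPM
chain 21/42 = 0.5 → 543.18/0.5 = 1086.4 RPM
gear mesh 34/47 = 0.7234 → 1086.4/0.7234 = 1501.7 RPM
gear mesh 114/42 = 2.7143 → 1501.7/2.7143 = 553.27 RPM
chain 94/39 = 2.4103 → 553.27/2.4103 = 229.55 RPM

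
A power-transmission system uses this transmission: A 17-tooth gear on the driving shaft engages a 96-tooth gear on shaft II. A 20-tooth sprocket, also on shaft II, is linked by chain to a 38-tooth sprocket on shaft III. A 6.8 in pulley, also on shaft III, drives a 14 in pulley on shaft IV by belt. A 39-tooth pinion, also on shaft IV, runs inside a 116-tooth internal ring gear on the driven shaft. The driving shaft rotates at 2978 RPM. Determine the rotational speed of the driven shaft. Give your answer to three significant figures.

gear mesh 96/17 = 5.6471 → 2978/5.6471 = 527.35 RPM
chain 38/20 = 1.9 → 527.35/1.9 = 277.55 RPM
belt 14/6.8 = 2.0588 → 277.55/2.0588 = 134.81 RPM
internal gear 116/39 = 2.9744 → 134.81/2.9744 = 45.325 RPM

45.3 RPM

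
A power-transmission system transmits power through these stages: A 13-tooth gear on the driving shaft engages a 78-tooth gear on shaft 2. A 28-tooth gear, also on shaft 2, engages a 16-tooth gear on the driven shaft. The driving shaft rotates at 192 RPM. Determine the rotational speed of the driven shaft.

56 RPM

Gear mesh: ratio = 78/13 = 6, so shaft 2 turns at 192 / 6 = 32 RPM.
Gear mesh: ratio = 16/28 = 0.57143, so the driven shaft turns at 32 / 0.57143 = 56 RPM.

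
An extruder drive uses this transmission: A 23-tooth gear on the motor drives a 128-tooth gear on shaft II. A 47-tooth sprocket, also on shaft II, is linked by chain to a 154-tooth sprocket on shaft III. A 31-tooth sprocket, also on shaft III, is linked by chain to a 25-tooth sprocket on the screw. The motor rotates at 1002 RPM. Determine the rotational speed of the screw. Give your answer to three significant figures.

68.1 RPM

Gear mesh: ratio = 128/23 = 5.5652, so shaft II turns at 1002 / 5.5652 = 180.05 RPM.
Chain: ratio = 154/47 = 3.2766, so shaft III turns at 180.05 / 3.2766 = 54.949 RPM.
Chain: ratio = 25/31 = 0.80645, so the screw turns at 54.949 / 0.80645 = 68.137 RPM.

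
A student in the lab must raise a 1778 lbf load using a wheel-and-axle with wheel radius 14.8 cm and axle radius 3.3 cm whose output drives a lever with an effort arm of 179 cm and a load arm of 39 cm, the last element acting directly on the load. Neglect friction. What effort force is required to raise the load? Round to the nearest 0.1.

86.4 lbf

Wheel-and-axle MA = R/r = 14.8/3.3 = 4.4848.
Lever MA = effort arm / load arm = 179/39 = 4.5897.
Combined ideal MA = 4.4848 × 4.5897 = 20.584.
Effort = load / MA = 1778 / 20.584 = 86.376 lbf.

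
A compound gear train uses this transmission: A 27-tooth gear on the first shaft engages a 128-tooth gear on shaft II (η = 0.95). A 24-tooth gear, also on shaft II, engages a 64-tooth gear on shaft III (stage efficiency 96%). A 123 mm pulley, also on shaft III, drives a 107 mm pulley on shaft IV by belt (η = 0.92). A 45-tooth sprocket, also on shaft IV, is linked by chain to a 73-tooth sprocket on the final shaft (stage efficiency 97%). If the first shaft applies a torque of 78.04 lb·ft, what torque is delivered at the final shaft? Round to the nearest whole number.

1133 lb·ft

After the gear mesh (128/27): 78.04 × 4.7407 × 0.95 = 351.47 lb·ft
After the gear mesh (64/24): 351.47 × 2.6667 × 0.96 = 899.76 lb·ft
After the belt (107/123): 899.76 × 0.86992 × 0.92 = 720.1 lb·ft
After the chain (73/45): 720.1 × 1.6222 × 0.97 = 1133.1 lb·ft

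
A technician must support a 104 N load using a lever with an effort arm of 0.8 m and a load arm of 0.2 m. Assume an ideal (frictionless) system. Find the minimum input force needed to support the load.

26 N

Lever MA = effort arm / load arm = 0.8/0.2 = 4.
Effort = load / MA = 104 / 4 = 26 N.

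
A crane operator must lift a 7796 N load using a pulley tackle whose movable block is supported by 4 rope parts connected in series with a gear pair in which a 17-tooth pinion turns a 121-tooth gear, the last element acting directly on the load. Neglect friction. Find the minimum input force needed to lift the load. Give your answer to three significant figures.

Block-and-tackle MA = number of supporting rope parts = 4.
Gear pair MA = 121/17 = 7.1176.
Combined ideal MA = 4 × 7.1176 = 28.471.
Effort = load / MA = 7796 / 28.471 = 273.83 N.

274 N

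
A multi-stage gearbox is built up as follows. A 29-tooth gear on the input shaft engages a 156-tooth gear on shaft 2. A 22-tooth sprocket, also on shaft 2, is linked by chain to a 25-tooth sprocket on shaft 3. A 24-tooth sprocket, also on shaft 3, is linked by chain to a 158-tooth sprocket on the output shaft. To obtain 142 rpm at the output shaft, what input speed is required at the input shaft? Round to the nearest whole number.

Overall ratio R = 5.3793 × 1.1364 × 6.5833 = 40.243.
Required input speed = output speed × R = 142 × 40.243 = 5714.5 rpm.

5714 rpm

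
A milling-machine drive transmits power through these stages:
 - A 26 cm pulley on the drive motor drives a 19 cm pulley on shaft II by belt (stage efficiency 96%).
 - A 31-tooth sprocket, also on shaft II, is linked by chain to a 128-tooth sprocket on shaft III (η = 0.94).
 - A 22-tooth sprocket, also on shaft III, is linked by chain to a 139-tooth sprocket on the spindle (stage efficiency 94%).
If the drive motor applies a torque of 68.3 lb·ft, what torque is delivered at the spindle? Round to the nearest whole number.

belt 19/26 = 0.73077 → τ = 68.3·0.73077·0.96 = 47.915 lb·ft
chain 128/31 = 4.129 → τ = 47.915·4.129·0.94 = 185.97 lb·ft
chain 139/22 = 6.3182 → τ = 185.97·6.3182·0.94 = 1104.5 lb·ft

1105 lb·ft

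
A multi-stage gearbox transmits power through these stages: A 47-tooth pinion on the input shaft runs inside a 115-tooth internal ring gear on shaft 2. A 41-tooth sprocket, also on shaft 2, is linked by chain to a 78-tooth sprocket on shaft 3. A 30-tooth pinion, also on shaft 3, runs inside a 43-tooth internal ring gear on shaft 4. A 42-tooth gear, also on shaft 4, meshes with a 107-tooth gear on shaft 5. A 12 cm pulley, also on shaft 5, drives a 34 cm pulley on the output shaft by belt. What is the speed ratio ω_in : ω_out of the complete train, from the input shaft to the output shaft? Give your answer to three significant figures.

Each stage contributes driven/driver: internal gear 115/47 = 2.4468, chain 78/41 = 1.9024, internal gear 43/30 = 1.4333, gear mesh 107/42 = 2.5476, belt 34/12 = 2.8333.
Overall: 2.4468 × 1.9024 × 1.4333 × 2.5476 × 2.8333 = 48.16.

48.2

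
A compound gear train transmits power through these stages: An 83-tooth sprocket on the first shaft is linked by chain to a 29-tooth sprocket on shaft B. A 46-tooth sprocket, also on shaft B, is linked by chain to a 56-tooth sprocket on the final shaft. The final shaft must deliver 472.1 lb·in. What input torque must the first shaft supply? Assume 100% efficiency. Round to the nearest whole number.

Overall ratio R = 0.3494 × 1.2174 = 0.42535.
Input torque = output torque / R = 472.1 / 0.42535 = 1109.9 lb·in.

1110 lb·in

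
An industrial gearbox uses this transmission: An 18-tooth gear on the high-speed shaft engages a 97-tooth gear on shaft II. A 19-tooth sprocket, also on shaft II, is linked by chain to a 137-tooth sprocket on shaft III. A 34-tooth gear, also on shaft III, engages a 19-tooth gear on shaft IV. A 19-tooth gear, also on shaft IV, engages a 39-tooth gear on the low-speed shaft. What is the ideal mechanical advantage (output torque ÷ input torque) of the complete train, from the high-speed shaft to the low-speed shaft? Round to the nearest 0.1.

Each stage contributes driven/driver: gear mesh 97/18 = 5.3889, chain 137/19 = 7.2105, gear mesh 19/34 = 0.55882, gear mesh 39/19 = 2.0526.
Overall: 5.3889 × 7.2105 × 0.55882 × 2.0526 = 44.571.

44.6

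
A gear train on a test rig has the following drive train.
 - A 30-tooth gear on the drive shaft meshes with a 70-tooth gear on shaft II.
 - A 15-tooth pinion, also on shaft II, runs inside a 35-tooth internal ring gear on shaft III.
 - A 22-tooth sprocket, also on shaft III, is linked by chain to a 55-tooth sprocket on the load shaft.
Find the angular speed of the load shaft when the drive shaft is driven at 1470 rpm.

the drive shaft → shaft II (gear mesh, 70/30): 1470 ÷ 2.3333 = 630 rpm
shaft II → shaft III (internal gear, 35/15): 630 ÷ 2.3333 = 270 rpm
shaft III → the load shaft (chain, 55/22): 270 ÷ 2.5 = 108 rpm

108 rpm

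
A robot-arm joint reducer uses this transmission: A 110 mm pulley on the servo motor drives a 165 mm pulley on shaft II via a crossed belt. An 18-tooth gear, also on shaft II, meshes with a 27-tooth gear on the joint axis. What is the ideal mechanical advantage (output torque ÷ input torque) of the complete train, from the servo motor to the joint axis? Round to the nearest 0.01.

Each stage contributes driven/driver: belt 165/110 = 1.5, gear mesh 27/18 = 1.5.
Overall: 1.5 × 1.5 = 2.25.

2.25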